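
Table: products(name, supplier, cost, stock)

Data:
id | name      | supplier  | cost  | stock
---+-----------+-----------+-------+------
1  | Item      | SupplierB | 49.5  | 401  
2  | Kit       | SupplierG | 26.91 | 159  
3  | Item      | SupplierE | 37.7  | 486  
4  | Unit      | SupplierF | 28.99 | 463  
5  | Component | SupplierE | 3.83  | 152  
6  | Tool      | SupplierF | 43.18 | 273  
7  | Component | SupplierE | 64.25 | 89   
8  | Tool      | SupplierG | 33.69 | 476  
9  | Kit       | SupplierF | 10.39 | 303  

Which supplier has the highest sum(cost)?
SELECT supplier, SUM(cost) as val
FROM products
GROUP BY supplier
ORDER BY val DESC
LIMIT 1

Result: SupplierE with sum(cost) = 105.78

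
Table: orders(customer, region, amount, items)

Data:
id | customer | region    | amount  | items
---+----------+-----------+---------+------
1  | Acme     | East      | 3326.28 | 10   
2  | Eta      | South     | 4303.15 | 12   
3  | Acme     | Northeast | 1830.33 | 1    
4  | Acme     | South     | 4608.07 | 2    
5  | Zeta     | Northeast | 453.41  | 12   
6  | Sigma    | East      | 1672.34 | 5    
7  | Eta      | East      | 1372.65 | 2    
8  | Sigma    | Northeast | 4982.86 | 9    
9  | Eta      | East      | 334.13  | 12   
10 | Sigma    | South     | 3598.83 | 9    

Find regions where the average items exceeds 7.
SELECT region, AVG(items)
FROM orders
GROUP BY region
HAVING AVG(items) > 7

Result:
  East: avg=7.25
  Northeast: avg=7.33
  South: avg=7.67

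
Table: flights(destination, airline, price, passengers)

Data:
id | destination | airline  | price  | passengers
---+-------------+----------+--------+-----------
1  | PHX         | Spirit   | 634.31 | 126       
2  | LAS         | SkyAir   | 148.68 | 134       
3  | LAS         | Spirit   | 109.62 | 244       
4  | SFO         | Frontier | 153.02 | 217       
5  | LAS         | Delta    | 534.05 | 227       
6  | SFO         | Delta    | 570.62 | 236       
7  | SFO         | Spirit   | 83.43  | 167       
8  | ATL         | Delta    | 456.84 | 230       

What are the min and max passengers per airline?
SELECT airline, MIN(passengers), MAX(passengers)
FROM flights
GROUP BY airline

Result:
  Delta: min=227, max=236
  Frontier: min=217, max=217
  SkyAir: min=134, max=134
  Spirit: min=126, max=244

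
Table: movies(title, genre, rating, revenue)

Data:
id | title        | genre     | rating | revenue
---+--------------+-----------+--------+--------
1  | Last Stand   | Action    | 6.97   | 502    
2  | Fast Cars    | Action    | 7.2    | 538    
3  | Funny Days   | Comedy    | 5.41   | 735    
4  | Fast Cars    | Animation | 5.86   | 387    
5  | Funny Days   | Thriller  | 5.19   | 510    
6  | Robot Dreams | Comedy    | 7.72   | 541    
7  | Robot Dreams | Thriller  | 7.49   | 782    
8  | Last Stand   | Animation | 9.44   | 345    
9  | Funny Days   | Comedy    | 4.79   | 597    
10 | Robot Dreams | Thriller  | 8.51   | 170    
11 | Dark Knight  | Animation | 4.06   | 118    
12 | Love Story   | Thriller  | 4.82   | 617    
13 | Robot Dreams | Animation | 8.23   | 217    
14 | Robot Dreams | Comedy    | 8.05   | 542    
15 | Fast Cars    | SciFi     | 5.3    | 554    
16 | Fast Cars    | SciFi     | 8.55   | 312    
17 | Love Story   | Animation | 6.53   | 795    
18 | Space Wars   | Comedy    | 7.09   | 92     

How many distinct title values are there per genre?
SELECT genre, COUNT(DISTINCT title)
FROM movies
GROUP BY genre

Result:
  Action: 2 distinct
  Animation: 5 distinct
  Comedy: 3 distinct
  SciFi: 1 distinct
  Thriller: 3 distinct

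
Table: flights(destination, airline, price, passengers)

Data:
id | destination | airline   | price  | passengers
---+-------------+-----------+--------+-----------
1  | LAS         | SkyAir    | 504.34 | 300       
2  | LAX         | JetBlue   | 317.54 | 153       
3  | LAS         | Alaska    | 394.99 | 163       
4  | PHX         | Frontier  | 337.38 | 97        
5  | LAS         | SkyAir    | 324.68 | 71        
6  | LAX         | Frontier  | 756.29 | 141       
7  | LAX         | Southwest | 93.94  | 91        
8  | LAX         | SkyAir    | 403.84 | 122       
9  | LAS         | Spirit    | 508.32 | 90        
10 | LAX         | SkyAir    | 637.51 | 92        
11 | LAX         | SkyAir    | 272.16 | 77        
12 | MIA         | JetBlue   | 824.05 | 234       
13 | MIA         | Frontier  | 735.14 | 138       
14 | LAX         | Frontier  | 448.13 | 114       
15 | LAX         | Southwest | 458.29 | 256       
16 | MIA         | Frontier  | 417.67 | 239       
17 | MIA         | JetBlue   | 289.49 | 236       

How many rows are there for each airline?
SELECT airline, COUNT(*) as count
FROM flights
GROUP BY airline

Result:
  Alaska: 1
  Frontier: 5
  JetBlue: 3
  SkyAir: 5
  Southwest: 2
  Spirit: 1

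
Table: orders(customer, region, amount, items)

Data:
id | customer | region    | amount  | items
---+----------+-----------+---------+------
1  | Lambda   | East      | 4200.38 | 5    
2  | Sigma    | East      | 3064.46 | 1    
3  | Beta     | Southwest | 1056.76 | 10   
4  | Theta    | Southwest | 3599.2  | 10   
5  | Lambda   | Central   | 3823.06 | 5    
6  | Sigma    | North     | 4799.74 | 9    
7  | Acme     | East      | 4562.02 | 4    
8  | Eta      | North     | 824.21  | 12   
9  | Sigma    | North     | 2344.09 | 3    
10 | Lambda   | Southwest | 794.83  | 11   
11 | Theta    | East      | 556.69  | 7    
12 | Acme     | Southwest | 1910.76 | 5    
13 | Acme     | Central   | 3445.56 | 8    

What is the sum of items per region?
SELECT region, SUM(items) as result
FROM orders
GROUP BY region

Result:
  Central: 13
  East: 17
  North: 24
  Southwest: 36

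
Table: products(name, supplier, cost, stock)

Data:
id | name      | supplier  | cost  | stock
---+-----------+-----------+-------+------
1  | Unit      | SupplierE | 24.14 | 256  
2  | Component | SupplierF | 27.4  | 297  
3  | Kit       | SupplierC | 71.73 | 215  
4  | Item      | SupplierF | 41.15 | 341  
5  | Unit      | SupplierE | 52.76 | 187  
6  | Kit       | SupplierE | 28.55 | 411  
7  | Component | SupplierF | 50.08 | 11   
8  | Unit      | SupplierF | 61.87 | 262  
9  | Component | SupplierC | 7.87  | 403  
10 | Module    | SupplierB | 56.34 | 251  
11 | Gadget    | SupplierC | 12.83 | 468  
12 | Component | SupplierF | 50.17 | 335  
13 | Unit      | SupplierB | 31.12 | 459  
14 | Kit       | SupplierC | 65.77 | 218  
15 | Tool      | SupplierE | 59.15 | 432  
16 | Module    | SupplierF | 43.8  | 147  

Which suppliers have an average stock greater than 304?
SELECT supplier, AVG(stock)
FROM products
GROUP BY supplier
HAVING AVG(stock) > 304

Result:
  SupplierB: avg=355.00
  SupplierC: avg=326.00
  SupplierE: avg=321.50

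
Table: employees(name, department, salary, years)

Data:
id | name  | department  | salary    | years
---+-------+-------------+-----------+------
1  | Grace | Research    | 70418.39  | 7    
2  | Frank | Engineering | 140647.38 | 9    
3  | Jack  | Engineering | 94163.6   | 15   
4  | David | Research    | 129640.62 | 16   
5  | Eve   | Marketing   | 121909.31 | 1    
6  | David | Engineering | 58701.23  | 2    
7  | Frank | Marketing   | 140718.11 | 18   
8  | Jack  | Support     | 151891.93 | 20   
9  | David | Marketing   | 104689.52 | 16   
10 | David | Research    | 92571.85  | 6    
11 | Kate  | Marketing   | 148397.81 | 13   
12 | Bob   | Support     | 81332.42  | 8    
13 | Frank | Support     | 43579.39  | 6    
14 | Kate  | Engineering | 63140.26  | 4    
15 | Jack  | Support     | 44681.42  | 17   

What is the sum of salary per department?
SELECT department, SUM(salary) as result
FROM employees
GROUP BY department

Result:
  Engineering: 356652.47
  Marketing: 515714.75
  Research: 292630.86
  Support: 321485.16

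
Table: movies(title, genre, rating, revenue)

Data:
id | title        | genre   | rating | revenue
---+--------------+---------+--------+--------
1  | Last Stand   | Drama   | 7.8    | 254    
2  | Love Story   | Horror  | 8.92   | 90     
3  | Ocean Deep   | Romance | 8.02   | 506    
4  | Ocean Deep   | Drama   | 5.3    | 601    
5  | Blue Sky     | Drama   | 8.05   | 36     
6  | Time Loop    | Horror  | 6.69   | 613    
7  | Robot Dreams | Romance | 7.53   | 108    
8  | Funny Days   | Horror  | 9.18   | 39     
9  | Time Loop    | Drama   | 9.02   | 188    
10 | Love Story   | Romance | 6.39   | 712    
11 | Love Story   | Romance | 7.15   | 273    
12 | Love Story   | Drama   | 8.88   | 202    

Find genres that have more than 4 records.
SELECT genre, COUNT(*) as cnt
FROM movies
GROUP BY genre
HAVING COUNT(*) > 4

Result:
  Drama: 5

Note: HAVING filters groups after aggregation, WHERE filters rows before.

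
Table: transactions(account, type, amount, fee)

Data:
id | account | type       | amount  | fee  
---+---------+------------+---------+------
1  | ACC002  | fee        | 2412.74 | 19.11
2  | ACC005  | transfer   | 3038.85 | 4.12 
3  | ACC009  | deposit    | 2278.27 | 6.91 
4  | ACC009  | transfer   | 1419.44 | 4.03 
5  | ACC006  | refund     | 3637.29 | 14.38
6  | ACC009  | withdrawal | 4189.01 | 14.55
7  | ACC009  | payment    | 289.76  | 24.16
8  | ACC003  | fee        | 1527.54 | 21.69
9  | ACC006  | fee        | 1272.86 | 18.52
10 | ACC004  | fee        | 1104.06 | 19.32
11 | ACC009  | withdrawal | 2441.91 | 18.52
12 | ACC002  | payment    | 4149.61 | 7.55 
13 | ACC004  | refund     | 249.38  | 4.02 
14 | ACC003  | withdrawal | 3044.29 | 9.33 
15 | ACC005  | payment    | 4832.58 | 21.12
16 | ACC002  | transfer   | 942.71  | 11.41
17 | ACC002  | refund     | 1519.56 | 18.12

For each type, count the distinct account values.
SELECT type, COUNT(DISTINCT account)
FROM transactions
GROUP BY type

Result:
  deposit: 1 distinct
  fee: 4 distinct
  payment: 3 distinct
  refund: 3 distinct
  transfer: 3 distinct
  withdrawal: 2 distinct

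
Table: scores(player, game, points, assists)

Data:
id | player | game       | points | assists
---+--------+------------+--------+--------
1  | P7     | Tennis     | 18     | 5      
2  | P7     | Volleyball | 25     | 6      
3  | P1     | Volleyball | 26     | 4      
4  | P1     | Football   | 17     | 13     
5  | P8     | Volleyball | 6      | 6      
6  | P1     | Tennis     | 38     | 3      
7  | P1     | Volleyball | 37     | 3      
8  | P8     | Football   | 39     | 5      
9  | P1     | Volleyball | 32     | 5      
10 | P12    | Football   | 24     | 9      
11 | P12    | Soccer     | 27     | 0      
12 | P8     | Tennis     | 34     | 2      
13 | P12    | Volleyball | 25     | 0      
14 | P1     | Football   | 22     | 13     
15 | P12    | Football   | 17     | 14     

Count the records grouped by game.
SELECT game, COUNT(*) as count
FROM scores
GROUP BY game

Result:
  Football: 5
  Soccer: 1
  Tennis: 3
  Volleyball: 6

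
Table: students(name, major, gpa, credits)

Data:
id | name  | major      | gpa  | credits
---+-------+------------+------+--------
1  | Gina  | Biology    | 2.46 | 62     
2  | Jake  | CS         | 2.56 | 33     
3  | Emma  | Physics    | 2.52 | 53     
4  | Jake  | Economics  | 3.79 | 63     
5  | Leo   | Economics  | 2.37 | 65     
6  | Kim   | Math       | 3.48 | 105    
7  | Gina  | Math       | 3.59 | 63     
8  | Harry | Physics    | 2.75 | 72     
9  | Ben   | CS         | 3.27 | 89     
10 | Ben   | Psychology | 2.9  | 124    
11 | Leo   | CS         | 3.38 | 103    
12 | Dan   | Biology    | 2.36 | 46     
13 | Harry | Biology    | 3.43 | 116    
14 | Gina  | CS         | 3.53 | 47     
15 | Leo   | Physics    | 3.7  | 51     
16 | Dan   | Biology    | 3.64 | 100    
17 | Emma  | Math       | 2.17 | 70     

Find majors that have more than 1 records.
SELECT major, COUNT(*) as cnt
FROM students
GROUP BY major
HAVING COUNT(*) > 1

Result:
  Biology: 4
  CS: 4
  Economics: 2
  Math: 3
  Physics: 3

Note: HAVING filters groups after aggregation, WHERE filters rows before.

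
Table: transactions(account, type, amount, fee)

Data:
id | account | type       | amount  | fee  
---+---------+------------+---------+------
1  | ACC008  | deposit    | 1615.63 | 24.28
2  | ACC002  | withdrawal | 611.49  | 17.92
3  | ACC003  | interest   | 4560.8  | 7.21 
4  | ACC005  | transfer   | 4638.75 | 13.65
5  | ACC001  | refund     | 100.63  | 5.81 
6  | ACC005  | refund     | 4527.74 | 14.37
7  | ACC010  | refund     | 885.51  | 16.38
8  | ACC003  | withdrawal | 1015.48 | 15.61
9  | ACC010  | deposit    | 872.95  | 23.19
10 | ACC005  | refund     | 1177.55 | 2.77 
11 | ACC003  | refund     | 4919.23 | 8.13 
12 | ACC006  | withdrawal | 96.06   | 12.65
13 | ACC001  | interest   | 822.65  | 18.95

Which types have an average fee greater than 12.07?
SELECT type, AVG(fee)
FROM transactions
GROUP BY type
HAVING AVG(fee) > 12.07

Result:
  deposit: avg=23.74
  interest: avg=13.08
  transfer: avg=13.65
  withdrawal: avg=15.39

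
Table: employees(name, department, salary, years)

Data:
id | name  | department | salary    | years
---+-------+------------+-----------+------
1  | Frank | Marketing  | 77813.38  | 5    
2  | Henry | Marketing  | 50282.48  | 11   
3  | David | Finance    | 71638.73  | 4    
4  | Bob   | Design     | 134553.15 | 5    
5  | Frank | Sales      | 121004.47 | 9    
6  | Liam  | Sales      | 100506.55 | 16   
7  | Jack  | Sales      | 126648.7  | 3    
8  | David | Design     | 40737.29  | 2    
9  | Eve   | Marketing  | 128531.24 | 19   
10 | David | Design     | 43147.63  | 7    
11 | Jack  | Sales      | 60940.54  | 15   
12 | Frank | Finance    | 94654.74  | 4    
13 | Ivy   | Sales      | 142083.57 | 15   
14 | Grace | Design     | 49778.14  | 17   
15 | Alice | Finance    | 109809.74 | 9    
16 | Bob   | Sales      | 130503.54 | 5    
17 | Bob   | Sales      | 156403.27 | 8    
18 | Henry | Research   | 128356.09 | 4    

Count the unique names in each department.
SELECT department, COUNT(DISTINCT name)
FROM employees
GROUP BY department

Result:
  Design: 3 distinct
  Finance: 3 distinct
  Marketing: 3 distinct
  Research: 1 distinct
  Sales: 5 distinct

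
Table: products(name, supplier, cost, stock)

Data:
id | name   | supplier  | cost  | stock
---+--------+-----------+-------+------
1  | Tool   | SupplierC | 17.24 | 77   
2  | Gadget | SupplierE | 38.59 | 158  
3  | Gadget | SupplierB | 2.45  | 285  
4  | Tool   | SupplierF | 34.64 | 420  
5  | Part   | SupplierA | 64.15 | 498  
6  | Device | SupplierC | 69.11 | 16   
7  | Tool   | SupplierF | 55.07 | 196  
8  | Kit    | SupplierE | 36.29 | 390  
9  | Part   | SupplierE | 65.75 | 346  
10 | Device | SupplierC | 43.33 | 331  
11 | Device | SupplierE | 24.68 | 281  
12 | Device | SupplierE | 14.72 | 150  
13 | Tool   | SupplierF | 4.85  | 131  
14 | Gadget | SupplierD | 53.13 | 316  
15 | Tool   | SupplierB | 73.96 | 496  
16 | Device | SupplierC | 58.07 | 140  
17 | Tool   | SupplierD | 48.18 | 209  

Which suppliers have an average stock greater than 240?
SELECT supplier, AVG(stock)
FROM products
GROUP BY supplier
HAVING AVG(stock) > 240

Result:
  SupplierA: avg=498.00
  SupplierB: avg=390.50
  SupplierD: avg=262.50
  SupplierE: avg=265.00
  SupplierF: avg=249.00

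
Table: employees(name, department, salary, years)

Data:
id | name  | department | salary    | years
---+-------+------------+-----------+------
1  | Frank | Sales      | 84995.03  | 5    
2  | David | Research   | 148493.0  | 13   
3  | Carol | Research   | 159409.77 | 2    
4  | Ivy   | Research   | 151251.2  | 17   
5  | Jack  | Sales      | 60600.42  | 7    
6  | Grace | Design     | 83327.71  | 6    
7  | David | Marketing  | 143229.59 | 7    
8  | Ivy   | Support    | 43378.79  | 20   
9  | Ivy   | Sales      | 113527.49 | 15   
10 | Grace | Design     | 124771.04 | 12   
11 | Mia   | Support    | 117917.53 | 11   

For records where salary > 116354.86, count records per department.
SELECT department, COUNT(*)
FROM employees
WHERE salary > 116354.86
GROUP BY department

Note: WHERE filters rows before grouping.

Result:
  Design: 1
  Marketing: 1
  Research: 3
  Support: 1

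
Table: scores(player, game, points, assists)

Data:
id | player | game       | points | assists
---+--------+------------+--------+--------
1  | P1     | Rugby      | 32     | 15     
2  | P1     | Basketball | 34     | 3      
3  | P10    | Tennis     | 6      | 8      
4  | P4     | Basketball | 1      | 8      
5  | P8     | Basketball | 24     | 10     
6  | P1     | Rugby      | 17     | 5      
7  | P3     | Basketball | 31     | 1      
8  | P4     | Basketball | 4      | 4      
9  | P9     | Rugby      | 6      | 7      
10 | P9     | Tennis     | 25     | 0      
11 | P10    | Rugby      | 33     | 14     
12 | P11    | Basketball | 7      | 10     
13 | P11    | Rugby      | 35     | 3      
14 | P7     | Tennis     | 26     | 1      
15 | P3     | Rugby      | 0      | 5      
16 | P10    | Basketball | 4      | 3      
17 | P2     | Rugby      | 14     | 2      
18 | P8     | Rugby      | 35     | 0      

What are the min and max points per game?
SELECT game, MIN(points), MAX(points)
FROM scores
GROUP BY game

Result:
  Basketball: min=1, max=34
  Rugby: min=0, max=35
  Tennis: min=6, max=26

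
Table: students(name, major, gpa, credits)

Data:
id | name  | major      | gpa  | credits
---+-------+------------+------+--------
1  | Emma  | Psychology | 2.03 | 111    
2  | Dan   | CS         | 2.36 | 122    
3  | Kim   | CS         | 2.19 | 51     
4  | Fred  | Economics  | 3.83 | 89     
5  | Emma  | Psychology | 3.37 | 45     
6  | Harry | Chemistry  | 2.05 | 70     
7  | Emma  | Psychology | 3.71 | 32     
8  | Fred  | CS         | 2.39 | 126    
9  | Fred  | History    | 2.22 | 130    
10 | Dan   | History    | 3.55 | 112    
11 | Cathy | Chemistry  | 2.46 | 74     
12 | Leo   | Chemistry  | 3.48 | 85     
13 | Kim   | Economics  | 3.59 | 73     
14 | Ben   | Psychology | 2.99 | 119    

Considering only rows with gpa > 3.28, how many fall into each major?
SELECT major, COUNT(*)
FROM students
WHERE gpa > 3.28
GROUP BY major

Note: WHERE filters rows before grouping.

Result:
  Chemistry: 1
  Economics: 2
  History: 1
  Psychology: 2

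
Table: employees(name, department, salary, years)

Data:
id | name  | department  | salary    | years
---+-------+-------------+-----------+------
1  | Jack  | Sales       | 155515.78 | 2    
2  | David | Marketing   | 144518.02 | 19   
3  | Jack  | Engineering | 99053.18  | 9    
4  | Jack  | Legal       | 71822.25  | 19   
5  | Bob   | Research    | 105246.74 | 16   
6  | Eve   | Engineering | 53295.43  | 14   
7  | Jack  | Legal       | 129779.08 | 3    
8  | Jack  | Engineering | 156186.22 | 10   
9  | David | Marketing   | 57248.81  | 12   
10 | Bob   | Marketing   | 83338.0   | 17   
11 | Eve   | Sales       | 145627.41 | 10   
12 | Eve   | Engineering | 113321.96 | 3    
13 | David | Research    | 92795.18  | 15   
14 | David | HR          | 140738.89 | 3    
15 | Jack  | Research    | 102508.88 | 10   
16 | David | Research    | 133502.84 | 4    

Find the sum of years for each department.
SELECT department, SUM(years) as result
FROM employees
GROUP BY department

Result:
  Engineering: 36
  HR: 3
  Legal: 22
  Marketing: 48
  Research: 45
  Sales: 12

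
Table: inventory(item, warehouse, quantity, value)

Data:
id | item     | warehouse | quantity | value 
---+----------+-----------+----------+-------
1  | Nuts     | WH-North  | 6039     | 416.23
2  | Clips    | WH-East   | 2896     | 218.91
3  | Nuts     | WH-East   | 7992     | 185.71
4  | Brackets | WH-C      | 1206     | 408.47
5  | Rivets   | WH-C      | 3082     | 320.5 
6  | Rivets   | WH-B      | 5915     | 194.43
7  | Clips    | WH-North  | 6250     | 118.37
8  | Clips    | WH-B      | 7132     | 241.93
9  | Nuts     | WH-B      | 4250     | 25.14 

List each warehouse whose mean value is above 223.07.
SELECT warehouse, AVG(value)
FROM inventory
GROUP BY warehouse
HAVING AVG(value) > 223.07

Result:
  WH-C: avg=364.49
  WH-North: avg=267.30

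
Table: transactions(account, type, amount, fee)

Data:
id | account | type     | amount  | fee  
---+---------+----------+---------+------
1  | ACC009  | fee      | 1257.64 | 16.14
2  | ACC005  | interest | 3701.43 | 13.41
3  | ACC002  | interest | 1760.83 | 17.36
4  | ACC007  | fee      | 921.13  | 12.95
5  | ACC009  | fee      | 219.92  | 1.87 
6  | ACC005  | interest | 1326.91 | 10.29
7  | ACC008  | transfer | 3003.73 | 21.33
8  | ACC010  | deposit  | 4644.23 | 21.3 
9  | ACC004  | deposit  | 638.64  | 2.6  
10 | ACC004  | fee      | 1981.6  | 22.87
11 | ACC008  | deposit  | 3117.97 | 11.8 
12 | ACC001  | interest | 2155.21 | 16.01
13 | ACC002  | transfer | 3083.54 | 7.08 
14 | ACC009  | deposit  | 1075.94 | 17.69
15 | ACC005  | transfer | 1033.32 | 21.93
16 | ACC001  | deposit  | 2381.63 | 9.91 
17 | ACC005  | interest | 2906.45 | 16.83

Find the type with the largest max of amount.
SELECT type, MAX(amount) as val
FROM transactions
GROUP BY type
ORDER BY val DESC
LIMIT 1

Result: deposit with max(amount) = 4644.23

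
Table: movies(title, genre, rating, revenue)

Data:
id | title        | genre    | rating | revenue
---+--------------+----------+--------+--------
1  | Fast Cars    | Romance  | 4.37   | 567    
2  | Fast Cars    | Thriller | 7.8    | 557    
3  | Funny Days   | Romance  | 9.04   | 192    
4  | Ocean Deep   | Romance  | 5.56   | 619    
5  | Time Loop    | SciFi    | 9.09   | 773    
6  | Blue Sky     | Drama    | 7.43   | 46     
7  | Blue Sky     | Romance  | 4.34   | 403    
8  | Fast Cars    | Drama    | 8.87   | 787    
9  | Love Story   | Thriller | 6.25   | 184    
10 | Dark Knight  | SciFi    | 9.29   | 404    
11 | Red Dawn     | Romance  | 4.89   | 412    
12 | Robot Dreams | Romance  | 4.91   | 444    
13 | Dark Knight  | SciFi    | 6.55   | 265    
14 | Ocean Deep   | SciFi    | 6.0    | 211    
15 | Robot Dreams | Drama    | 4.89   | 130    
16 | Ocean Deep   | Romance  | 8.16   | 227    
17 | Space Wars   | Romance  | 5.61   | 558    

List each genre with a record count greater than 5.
SELECT genre, COUNT(*) as cnt
FROM movies
GROUP BY genre
HAVING COUNT(*) > 5

Result:
  Romance: 8

Note: HAVING filters groups after aggregation, WHERE filters rows before.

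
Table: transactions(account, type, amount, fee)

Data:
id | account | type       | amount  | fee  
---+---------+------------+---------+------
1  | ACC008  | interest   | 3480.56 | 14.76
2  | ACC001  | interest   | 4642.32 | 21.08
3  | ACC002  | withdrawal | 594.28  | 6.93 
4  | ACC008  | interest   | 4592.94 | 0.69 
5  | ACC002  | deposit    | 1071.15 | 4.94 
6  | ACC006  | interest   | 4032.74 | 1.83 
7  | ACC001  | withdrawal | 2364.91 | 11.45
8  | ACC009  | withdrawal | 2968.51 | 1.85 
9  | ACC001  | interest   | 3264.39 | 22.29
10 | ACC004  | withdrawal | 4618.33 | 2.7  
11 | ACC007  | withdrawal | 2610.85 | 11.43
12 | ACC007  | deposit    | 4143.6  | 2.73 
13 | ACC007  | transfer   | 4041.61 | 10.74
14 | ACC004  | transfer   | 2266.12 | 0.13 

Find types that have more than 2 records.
SELECT type, COUNT(*) as cnt
FROM transactions
GROUP BY type
HAVING COUNT(*) > 2

Result:
  interest: 5
  withdrawal: 5

Note: HAVING filters groups after aggregation, WHERE filters rows before.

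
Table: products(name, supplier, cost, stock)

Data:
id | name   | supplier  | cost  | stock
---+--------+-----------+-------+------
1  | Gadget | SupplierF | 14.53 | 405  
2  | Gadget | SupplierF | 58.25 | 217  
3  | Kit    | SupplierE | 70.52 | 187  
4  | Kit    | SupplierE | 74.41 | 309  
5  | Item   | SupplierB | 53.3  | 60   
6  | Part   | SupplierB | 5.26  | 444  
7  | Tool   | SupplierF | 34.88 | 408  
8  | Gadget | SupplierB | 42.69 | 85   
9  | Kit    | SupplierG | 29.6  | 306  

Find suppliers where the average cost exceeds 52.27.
SELECT supplier, AVG(cost)
FROM products
GROUP BY supplier
HAVING AVG(cost) > 52.27

Result:
  SupplierE: avg=72.47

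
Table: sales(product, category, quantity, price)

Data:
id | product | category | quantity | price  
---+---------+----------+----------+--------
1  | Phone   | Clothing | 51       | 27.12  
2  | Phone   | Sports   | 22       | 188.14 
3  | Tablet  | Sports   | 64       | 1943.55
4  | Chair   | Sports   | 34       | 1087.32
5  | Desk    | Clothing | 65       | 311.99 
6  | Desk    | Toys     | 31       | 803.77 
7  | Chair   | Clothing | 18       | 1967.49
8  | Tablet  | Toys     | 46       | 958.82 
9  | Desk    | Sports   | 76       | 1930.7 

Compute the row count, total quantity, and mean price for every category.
SELECT category,
       COUNT(*) as cnt,
       SUM(quantity) as total_quantity,
       AVG(price) as avg_price
FROM sales
GROUP BY category

Result:
  Clothing: 3 records, 134 total quantity, 768.87 avg price
  Sports: 4 records, 196 total quantity, 1287.43 avg price
  Toys: 2 records, 77 total quantity, 881.30 avg price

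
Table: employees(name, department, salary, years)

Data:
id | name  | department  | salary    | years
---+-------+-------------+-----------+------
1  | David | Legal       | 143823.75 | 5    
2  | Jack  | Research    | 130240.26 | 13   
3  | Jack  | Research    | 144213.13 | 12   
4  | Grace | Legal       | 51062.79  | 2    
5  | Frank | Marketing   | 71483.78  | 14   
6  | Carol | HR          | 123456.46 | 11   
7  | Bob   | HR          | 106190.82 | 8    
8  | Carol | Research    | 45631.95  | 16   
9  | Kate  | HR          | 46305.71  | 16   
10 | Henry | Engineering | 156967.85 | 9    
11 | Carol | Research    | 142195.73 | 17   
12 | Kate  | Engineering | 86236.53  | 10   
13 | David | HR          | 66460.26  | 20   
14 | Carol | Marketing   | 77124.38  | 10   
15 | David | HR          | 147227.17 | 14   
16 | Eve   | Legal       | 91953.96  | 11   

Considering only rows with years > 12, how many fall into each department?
SELECT department, COUNT(*)
FROM employees
WHERE years > 12
GROUP BY department

Note: WHERE filters rows before grouping.

Result:
  HR: 3
  Marketing: 1
  Research: 3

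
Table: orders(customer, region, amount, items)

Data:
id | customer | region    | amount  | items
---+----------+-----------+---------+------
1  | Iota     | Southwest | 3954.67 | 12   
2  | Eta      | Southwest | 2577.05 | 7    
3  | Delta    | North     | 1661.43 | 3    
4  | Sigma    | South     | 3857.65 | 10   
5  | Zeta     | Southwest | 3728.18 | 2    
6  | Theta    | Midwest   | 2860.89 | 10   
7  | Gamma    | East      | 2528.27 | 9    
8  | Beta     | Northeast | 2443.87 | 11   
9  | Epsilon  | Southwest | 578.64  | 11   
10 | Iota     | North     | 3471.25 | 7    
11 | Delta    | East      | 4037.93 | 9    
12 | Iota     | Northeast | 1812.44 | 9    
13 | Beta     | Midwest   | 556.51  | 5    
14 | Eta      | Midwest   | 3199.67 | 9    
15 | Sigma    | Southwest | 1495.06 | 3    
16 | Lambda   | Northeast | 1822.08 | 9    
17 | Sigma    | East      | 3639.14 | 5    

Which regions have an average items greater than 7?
SELECT region, AVG(items)
FROM orders
GROUP BY region
HAVING AVG(items) > 7

Result:
  East: avg=7.67
  Midwest: avg=8.00
  Northeast: avg=9.67
  South: avg=10.00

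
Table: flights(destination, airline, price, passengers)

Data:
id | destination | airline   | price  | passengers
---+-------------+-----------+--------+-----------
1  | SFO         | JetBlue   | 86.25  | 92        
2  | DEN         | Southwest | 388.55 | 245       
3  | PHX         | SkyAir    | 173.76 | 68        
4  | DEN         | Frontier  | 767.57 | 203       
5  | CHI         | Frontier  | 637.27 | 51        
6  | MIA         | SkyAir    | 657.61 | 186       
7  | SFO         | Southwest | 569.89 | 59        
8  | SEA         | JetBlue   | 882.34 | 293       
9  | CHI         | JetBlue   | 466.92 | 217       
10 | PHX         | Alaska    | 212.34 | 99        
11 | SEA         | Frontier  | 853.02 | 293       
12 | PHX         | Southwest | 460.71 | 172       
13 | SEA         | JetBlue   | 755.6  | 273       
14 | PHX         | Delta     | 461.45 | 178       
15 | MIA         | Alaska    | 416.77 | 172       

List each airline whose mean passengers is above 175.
SELECT airline, AVG(passengers)
FROM flights
GROUP BY airline
HAVING AVG(passengers) > 175

Result:
  Delta: avg=178.00
  Frontier: avg=182.33
  JetBlue: avg=218.75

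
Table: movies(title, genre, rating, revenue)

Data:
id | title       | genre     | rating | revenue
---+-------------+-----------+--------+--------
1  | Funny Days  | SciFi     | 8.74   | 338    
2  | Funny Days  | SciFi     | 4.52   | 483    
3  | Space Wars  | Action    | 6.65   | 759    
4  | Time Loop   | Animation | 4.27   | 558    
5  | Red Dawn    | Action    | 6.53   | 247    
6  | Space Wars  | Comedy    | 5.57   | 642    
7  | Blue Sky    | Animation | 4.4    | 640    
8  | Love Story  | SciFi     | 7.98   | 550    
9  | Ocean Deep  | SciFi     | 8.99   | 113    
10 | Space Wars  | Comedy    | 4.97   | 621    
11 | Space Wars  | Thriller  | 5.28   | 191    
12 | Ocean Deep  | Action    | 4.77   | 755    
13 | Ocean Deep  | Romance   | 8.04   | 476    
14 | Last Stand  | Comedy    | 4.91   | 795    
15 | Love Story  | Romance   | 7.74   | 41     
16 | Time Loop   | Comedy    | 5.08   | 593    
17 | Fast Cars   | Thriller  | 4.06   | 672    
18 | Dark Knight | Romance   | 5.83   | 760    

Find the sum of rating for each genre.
SELECT genre, SUM(rating) as result
FROM movies
GROUP BY genre

Result:
  Action: 17.95
  Animation: 8.67
  Comedy: 20.53
  Romance: 21.61
  SciFi: 30.23
  Thriller: 9.34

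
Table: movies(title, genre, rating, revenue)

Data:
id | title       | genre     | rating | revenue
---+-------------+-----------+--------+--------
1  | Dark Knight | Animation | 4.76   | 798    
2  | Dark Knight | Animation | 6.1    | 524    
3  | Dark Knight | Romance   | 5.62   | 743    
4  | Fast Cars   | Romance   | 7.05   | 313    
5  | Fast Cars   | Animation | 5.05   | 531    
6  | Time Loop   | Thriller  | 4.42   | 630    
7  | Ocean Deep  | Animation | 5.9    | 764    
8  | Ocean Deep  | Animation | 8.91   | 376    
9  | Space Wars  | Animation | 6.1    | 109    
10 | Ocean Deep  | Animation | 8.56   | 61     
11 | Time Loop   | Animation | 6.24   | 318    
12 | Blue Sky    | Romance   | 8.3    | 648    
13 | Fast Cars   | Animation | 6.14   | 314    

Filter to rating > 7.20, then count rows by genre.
SELECT genre, COUNT(*)
FROM movies
WHERE rating > 7.20
GROUP BY genre

Note: WHERE filters rows before grouping.

Result:
  Animation: 2
  Romance: 1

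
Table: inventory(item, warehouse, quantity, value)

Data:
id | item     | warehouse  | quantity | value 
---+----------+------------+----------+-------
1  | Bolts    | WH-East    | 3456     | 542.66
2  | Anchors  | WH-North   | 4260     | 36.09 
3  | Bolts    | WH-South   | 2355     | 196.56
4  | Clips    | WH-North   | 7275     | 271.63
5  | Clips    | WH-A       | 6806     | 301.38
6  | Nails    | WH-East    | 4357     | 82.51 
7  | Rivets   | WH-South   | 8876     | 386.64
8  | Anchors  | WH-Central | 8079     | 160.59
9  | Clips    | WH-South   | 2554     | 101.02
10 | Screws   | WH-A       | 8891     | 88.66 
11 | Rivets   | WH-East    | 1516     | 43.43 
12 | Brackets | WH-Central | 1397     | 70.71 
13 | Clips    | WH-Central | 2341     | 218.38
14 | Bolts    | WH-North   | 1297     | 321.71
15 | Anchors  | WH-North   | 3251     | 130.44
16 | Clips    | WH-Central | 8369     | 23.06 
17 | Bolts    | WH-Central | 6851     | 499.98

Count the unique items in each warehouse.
SELECT warehouse, COUNT(DISTINCT item)
FROM inventory
GROUP BY warehouse

Result:
  WH-A: 2 distinct
  WH-Central: 4 distinct
  WH-East: 3 distinct
  WH-North: 3 distinct
  WH-South: 3 distinct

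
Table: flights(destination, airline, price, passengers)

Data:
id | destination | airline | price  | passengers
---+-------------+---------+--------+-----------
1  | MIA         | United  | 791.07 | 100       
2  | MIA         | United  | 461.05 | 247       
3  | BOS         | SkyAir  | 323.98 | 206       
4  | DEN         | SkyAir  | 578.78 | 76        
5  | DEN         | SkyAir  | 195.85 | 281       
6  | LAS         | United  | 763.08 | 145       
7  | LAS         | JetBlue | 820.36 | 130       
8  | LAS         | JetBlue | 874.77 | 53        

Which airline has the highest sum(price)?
SELECT airline, SUM(price) as val
FROM flights
GROUP BY airline
ORDER BY val DESC
LIMIT 1

Result: United with sum(price) = 2015.20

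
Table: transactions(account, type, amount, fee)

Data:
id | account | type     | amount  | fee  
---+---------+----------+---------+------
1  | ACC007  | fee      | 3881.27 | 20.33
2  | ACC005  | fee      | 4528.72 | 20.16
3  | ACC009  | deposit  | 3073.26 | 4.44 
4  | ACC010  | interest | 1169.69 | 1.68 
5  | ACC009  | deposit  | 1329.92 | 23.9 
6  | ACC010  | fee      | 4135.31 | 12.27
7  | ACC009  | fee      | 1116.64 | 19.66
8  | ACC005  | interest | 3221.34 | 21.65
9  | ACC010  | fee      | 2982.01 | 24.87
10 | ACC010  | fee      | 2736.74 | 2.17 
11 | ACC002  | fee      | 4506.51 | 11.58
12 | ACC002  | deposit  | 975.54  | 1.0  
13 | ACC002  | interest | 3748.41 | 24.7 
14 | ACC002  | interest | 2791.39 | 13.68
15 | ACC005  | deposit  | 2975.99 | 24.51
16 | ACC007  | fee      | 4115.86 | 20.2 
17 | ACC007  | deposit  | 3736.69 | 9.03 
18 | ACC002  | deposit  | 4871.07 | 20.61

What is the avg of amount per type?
SELECT type, AVG(amount) as result
FROM transactions
GROUP BY type

Result:
  deposit: 2827.08
  fee: 3500.38
  interest: 2732.71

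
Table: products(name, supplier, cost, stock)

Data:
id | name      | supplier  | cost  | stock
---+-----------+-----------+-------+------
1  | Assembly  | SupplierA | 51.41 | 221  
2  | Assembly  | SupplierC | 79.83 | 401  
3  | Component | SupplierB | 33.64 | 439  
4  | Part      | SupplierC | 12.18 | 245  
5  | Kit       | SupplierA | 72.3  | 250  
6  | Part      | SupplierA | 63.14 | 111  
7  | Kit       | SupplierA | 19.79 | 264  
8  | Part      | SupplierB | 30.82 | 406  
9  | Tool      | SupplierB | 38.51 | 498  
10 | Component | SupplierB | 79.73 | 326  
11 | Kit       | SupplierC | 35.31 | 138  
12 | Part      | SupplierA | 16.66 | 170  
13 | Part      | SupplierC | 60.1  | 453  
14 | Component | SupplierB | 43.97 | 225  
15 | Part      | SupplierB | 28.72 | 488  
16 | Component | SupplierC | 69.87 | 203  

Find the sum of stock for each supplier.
SELECT supplier, SUM(stock) as result
FROM products
GROUP BY supplier

Result:
  SupplierA: 1016
  SupplierB: 2382
  SupplierC: 1440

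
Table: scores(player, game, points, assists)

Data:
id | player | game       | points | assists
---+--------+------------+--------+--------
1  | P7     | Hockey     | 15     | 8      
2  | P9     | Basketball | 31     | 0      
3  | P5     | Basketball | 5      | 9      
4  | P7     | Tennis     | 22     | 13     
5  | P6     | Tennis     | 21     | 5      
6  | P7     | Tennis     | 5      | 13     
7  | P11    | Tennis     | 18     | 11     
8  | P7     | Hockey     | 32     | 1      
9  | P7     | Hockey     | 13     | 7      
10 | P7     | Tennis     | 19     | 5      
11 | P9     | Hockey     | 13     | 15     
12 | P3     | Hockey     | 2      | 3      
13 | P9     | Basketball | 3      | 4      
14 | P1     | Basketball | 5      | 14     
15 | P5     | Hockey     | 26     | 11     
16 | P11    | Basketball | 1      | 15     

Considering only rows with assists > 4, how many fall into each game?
SELECT game, COUNT(*)
FROM scores
WHERE assists > 4
GROUP BY game

Note: WHERE filters rows before grouping.

Result:
  Basketball: 3
  Hockey: 4
  Tennis: 5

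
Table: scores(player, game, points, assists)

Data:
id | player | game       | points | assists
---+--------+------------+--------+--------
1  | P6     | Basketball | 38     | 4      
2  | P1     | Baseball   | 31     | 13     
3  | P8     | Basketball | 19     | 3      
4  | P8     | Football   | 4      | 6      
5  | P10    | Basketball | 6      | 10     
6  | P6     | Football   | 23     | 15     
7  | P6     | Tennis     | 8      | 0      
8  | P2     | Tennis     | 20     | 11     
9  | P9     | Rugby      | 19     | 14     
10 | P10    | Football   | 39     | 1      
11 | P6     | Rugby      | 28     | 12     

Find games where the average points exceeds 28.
SELECT game, AVG(points)
FROM scores
GROUP BY game
HAVING AVG(points) > 28

Result:
  Baseball: avg=31.00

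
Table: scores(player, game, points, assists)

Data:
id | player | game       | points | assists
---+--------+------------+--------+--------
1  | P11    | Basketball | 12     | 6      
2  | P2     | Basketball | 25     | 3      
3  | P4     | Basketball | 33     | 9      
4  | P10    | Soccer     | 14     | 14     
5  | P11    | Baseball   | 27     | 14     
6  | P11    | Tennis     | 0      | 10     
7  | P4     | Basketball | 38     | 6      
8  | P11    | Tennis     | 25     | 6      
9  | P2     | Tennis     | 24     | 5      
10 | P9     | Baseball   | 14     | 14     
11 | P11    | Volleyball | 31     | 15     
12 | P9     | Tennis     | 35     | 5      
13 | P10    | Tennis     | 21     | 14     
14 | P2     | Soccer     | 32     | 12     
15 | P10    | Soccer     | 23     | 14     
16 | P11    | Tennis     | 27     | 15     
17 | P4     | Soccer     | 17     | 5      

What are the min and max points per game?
SELECT game, MIN(points), MAX(points)
FROM scores
GROUP BY game

Result:
  Baseball: min=14, max=27
  Basketball: min=12, max=38
  Soccer: min=14, max=32
  Tennis: min=0, max=35
  Volleyball: min=31, max=31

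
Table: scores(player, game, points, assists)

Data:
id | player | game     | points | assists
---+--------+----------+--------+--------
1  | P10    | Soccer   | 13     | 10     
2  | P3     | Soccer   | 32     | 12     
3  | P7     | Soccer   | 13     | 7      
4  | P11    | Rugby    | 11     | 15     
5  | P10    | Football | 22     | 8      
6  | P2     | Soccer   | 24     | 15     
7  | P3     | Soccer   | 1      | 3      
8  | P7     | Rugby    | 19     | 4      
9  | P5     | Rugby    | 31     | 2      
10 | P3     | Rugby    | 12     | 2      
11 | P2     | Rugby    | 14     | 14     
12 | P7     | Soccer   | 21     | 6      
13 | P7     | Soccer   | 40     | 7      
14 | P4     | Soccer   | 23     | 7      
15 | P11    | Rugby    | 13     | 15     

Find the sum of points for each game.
SELECT game, SUM(points) as result
FROM scores
GROUP BY game

Result:
  Football: 22
  Rugby: 100
  Soccer: 167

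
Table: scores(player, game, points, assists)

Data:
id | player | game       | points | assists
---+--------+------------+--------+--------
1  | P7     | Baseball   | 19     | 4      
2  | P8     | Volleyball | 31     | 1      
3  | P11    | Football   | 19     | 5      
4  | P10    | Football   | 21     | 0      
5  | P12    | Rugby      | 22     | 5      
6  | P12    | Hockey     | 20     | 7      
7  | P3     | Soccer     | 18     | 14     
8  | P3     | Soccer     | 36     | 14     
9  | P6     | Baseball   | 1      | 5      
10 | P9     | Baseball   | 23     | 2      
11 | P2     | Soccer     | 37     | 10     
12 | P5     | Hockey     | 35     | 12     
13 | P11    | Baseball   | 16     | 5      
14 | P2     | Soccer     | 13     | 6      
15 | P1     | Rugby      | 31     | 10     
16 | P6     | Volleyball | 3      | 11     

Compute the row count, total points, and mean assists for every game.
SELECT game,
       COUNT(*) as cnt,
       SUM(points) as total_points,
       AVG(assists) as avg_assists
FROM scores
GROUP BY game

Result:
  Baseball: 4 records, 59 total points, 4.00 avg assists
  Football: 2 records, 40 total points, 2.50 avg assists
  Hockey: 2 records, 55 total points, 9.50 avg assists
  Rugby: 2 records, 53 total points, 7.50 avg assists
  Soccer: 4 records, 104 total points, 11.00 avg assists
  Volleyball: 2 records, 34 total points, 6.00 avg assists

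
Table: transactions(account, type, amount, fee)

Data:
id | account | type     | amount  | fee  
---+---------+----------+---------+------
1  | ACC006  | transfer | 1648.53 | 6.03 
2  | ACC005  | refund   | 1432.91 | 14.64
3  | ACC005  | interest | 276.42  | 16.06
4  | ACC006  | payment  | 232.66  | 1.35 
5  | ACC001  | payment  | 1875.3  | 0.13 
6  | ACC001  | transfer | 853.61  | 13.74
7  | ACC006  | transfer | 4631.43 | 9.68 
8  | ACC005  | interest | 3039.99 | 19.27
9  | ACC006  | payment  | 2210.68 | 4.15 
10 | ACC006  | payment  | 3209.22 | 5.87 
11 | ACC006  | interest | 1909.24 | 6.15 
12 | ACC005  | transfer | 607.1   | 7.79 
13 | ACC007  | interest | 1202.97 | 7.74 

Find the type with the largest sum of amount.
SELECT type, SUM(amount) as val
FROM transactions
GROUP BY type
ORDER BY val DESC
LIMIT 1

Result: transfer with sum(amount) = 7740.67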